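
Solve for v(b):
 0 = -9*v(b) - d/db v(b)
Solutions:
 v(b) = C1*exp(-9*b)


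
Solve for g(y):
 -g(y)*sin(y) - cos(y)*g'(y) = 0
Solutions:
 g(y) = C1*cos(y)


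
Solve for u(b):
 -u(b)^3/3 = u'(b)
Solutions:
 u(b) = -sqrt(6)*sqrt(-1/(C1 - b))/2
 u(b) = sqrt(6)*sqrt(-1/(C1 - b))/2


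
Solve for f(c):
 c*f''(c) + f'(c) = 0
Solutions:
 f(c) = C1 + C2*log(c)


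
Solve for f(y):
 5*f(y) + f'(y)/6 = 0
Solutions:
 f(y) = C1*exp(-30*y)


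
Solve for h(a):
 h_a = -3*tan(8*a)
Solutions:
 h(a) = C1 + 3*log(cos(8*a))/8


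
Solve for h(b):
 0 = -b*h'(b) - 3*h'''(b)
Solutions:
 h(b) = C1 + Integral(C2*airyai(-3^(2/3)*b/3) + C3*airybi(-3^(2/3)*b/3), b)


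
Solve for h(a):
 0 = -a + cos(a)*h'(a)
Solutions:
 h(a) = C1 + Integral(a/cos(a), a)


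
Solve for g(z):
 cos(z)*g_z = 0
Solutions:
 g(z) = C1


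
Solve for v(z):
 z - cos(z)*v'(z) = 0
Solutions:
 v(z) = C1 + Integral(z/cos(z), z)


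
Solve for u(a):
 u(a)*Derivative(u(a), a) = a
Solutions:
 u(a) = -sqrt(C1 + a^2)
 u(a) = sqrt(C1 + a^2)


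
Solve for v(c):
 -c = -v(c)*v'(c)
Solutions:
 v(c) = -sqrt(C1 + c^2)
 v(c) = sqrt(C1 + c^2)


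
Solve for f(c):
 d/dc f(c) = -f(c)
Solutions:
 f(c) = C1*exp(-c)


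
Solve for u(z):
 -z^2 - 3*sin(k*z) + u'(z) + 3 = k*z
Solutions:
 u(z) = C1 + k*z^2/2 + z^3/3 - 3*z - 3*cos(k*z)/k


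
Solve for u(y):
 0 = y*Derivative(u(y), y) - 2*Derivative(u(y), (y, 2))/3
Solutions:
 u(y) = C1 + C2*erfi(sqrt(3)*y/2)


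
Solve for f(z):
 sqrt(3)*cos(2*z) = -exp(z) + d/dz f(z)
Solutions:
 f(z) = C1 + exp(z) + sqrt(3)*sin(2*z)/2


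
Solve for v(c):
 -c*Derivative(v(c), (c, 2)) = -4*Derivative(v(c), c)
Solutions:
 v(c) = C1 + C2*c^5


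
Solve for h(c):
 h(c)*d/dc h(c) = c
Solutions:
 h(c) = -sqrt(C1 + c^2)
 h(c) = sqrt(C1 + c^2)


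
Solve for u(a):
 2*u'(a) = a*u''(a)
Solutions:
 u(a) = C1 + C2*a^3


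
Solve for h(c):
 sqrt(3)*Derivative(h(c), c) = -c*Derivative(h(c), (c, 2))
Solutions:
 h(c) = C1 + C2*c^(1 - sqrt(3))


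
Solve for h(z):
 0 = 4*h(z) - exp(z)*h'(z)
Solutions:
 h(z) = C1*exp(-4*exp(-z))


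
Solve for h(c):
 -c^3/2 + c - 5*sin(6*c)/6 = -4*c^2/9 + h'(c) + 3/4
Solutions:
 h(c) = C1 - c^4/8 + 4*c^3/27 + c^2/2 - 3*c/4 + 5*cos(6*c)/36


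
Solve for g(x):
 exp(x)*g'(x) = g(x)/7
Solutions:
 g(x) = C1*exp(-exp(-x)/7)


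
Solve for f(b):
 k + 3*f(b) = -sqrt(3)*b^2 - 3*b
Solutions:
 f(b) = -sqrt(3)*b^2/3 - b - k/3


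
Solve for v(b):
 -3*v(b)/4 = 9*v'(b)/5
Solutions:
 v(b) = C1*exp(-5*b/12)


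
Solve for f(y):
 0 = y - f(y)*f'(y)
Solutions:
 f(y) = -sqrt(C1 + y^2)
 f(y) = sqrt(C1 + y^2)


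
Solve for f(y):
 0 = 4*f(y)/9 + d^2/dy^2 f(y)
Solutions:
 f(y) = C1*sin(2*y/3) + C2*cos(2*y/3)


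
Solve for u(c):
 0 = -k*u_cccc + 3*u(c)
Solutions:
 u(c) = C1*exp(-3^(1/4)*c*(1/k)^(1/4)) + C2*exp(3^(1/4)*c*(1/k)^(1/4)) + C3*exp(-3^(1/4)*I*c*(1/k)^(1/4)) + C4*exp(3^(1/4)*I*c*(1/k)^(1/4))


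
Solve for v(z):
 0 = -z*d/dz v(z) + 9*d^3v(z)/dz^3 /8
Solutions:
 v(z) = C1 + Integral(C2*airyai(2*3^(1/3)*z/3) + C3*airybi(2*3^(1/3)*z/3), z)


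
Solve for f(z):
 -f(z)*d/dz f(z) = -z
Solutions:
 f(z) = -sqrt(C1 + z^2)
 f(z) = sqrt(C1 + z^2)


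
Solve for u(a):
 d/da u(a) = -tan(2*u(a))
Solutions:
 u(a) = -asin(C1*exp(-2*a))/2 + pi/2
 u(a) = asin(C1*exp(-2*a))/2


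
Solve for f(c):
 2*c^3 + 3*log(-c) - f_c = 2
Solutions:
 f(c) = C1 + c^4/2 + 3*c*log(-c) - 5*c


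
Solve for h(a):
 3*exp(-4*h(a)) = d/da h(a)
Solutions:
 h(a) = log(-I*(C1 + 12*a)^(1/4))
 h(a) = log(I*(C1 + 12*a)^(1/4))
 h(a) = log(-(C1 + 12*a)^(1/4))
 h(a) = log(C1 + 12*a)/4


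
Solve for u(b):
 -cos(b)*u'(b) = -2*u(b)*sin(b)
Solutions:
 u(b) = C1/cos(b)^2


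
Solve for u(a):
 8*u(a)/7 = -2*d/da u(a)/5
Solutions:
 u(a) = C1*exp(-20*a/7)


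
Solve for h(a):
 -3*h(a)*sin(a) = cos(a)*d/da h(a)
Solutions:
 h(a) = C1*cos(a)^3


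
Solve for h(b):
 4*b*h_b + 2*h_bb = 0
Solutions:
 h(b) = C1 + C2*erf(b)


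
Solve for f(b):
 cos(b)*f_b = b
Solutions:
 f(b) = C1 + Integral(b/cos(b), b)


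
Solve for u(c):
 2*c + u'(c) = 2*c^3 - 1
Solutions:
 u(c) = C1 + c^4/2 - c^2 - c


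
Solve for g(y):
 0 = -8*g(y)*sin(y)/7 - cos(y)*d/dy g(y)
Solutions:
 g(y) = C1*cos(y)^(8/7)


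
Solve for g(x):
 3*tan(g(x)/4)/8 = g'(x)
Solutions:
 g(x) = -4*asin(C1*exp(3*x/32)) + 4*pi
 g(x) = 4*asin(C1*exp(3*x/32))


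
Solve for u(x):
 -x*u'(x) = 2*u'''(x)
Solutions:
 u(x) = C1 + Integral(C2*airyai(-2^(2/3)*x/2) + C3*airybi(-2^(2/3)*x/2), x)


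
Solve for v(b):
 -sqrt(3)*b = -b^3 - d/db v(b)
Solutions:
 v(b) = C1 - b^4/4 + sqrt(3)*b^2/2


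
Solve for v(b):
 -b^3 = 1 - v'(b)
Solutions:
 v(b) = C1 + b^4/4 + b


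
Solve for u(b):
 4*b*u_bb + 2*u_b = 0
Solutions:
 u(b) = C1 + C2*sqrt(b)


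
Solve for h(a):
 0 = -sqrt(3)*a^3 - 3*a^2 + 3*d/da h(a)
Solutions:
 h(a) = C1 + sqrt(3)*a^4/12 + a^3/3


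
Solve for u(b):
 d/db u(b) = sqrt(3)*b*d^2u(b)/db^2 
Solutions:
 u(b) = C1 + C2*b^(sqrt(3)/3 + 1)


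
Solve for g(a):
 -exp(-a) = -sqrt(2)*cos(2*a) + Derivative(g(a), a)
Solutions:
 g(a) = C1 + sqrt(2)*sin(2*a)/2 + exp(-a)


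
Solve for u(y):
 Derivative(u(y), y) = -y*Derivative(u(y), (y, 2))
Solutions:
 u(y) = C1 + C2*log(y)


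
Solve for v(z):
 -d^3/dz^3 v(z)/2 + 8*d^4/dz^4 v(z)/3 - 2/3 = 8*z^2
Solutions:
 v(z) = C1 + C2*z + C3*z^2 + C4*exp(3*z/16) - 4*z^5/15 - 64*z^4/9 - 4102*z^3/27


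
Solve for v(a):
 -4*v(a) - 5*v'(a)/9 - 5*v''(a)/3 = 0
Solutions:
 v(a) = (C1*sin(sqrt(2135)*a/30) + C2*cos(sqrt(2135)*a/30))*exp(-a/6)


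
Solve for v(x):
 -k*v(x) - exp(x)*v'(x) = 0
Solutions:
 v(x) = C1*exp(k*exp(-x))


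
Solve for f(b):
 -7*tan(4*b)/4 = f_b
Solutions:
 f(b) = C1 + 7*log(cos(4*b))/16


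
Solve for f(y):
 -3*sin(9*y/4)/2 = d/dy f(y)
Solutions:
 f(y) = C1 + 2*cos(9*y/4)/3


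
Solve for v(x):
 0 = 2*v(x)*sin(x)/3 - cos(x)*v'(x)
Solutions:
 v(x) = C1/cos(x)^(2/3)


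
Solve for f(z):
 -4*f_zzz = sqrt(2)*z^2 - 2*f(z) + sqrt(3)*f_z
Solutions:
 f(z) = C1*exp(-z*(-3^(5/6)/(6 + sqrt(sqrt(3) + 36))^(1/3) + 3^(2/3)*(6 + sqrt(sqrt(3) + 36))^(1/3))/12)*sin(z*(3^(1/3)/(6 + sqrt(sqrt(3) + 36))^(1/3) + 3^(1/6)*(6 + sqrt(sqrt(3) + 36))^(1/3))/4) + C2*exp(-z*(-3^(5/6)/(6 + sqrt(sqrt(3) + 36))^(1/3) + 3^(2/3)*(6 + sqrt(sqrt(3) + 36))^(1/3))/12)*cos(z*(3^(1/3)/(6 + sqrt(sqrt(3) + 36))^(1/3) + 3^(1/6)*(6 + sqrt(sqrt(3) + 36))^(1/3))/4) + C3*exp(z*(-3^(5/6)/(6 + sqrt(sqrt(3) + 36))^(1/3) + 3^(2/3)*(6 + sqrt(sqrt(3) + 36))^(1/3))/6) + sqrt(2)*z^2/2 + sqrt(6)*z/2 + 3*sqrt(2)/4


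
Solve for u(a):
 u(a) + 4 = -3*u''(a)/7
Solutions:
 u(a) = C1*sin(sqrt(21)*a/3) + C2*cos(sqrt(21)*a/3) - 4


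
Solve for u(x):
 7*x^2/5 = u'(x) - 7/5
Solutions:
 u(x) = C1 + 7*x^3/15 + 7*x/5


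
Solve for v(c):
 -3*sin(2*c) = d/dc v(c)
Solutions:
 v(c) = C1 + 3*cos(2*c)/2


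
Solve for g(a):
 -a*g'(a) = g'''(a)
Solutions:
 g(a) = C1 + Integral(C2*airyai(-a) + C3*airybi(-a), a)


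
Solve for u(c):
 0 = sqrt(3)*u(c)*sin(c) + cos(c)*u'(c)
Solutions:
 u(c) = C1*cos(c)^(sqrt(3))


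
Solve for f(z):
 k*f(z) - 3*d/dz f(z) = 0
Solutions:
 f(z) = C1*exp(k*z/3)


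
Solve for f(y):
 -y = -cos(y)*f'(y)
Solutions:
 f(y) = C1 + Integral(y/cos(y), y)


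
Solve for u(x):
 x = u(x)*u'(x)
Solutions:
 u(x) = -sqrt(C1 + x^2)
 u(x) = sqrt(C1 + x^2)


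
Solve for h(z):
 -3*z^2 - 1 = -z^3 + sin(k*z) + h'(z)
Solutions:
 h(z) = C1 + z^4/4 - z^3 - z + cos(k*z)/k


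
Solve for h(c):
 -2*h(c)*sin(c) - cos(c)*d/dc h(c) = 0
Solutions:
 h(c) = C1*cos(c)^2


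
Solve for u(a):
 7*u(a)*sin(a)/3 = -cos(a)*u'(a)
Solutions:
 u(a) = C1*cos(a)^(7/3)


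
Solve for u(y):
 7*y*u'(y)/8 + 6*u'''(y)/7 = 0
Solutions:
 u(y) = C1 + Integral(C2*airyai(-42^(2/3)*y/12) + C3*airybi(-42^(2/3)*y/12), y)


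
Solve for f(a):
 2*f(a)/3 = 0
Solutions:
 f(a) = 0


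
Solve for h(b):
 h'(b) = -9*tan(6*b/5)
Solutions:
 h(b) = C1 + 15*log(cos(6*b/5))/2


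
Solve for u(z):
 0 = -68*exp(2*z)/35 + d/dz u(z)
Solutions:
 u(z) = C1 + 34*exp(2*z)/35


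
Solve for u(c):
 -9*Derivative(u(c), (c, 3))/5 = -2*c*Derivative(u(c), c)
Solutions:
 u(c) = C1 + Integral(C2*airyai(30^(1/3)*c/3) + C3*airybi(30^(1/3)*c/3), c)


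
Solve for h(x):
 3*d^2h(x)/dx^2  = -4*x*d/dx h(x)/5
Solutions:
 h(x) = C1 + C2*erf(sqrt(30)*x/15)


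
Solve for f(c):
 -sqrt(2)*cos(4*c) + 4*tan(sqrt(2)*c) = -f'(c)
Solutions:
 f(c) = C1 + 2*sqrt(2)*log(cos(sqrt(2)*c)) + sqrt(2)*sin(4*c)/4


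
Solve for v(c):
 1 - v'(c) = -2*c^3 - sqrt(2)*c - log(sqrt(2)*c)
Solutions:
 v(c) = C1 + c^4/2 + sqrt(2)*c^2/2 + c*log(c) + c*log(2)/2


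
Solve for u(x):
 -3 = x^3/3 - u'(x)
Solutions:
 u(x) = C1 + x^4/12 + 3*x


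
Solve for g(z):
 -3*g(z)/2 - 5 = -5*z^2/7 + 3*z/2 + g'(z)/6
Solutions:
 g(z) = C1*exp(-9*z) + 10*z^2/21 - 209*z/189 - 5461/1701


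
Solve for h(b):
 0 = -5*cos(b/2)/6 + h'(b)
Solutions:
 h(b) = C1 + 5*sin(b/2)/3


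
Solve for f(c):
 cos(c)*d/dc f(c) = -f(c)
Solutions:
 f(c) = C1*sqrt(sin(c) - 1)/sqrt(sin(c) + 1)


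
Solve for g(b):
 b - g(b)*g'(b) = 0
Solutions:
 g(b) = -sqrt(C1 + b^2)
 g(b) = sqrt(C1 + b^2)


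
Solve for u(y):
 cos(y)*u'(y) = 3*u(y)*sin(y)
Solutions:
 u(y) = C1/cos(y)^3


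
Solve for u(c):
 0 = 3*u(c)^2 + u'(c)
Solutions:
 u(c) = 1/(C1 + 3*c)


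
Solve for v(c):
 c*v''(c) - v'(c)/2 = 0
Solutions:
 v(c) = C1 + C2*c^(3/2)


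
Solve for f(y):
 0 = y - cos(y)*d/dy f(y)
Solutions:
 f(y) = C1 + Integral(y/cos(y), y)


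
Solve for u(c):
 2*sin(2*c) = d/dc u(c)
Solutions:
 u(c) = C1 - cos(2*c)


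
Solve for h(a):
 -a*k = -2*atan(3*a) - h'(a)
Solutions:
 h(a) = C1 + a^2*k/2 - 2*a*atan(3*a) + log(9*a^2 + 1)/3


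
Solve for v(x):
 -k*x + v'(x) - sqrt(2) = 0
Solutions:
 v(x) = C1 + k*x^2/2 + sqrt(2)*x


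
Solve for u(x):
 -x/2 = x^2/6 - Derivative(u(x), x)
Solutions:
 u(x) = C1 + x^3/18 + x^2/4


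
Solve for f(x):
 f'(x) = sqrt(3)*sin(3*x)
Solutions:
 f(x) = C1 - sqrt(3)*cos(3*x)/3


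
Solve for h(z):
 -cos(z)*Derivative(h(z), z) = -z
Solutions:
 h(z) = C1 + Integral(z/cos(z), z)


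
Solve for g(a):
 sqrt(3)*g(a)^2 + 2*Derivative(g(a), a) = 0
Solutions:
 g(a) = 2/(C1 + sqrt(3)*a)


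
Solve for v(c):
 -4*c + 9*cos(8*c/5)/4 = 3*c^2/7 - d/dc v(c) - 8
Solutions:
 v(c) = C1 + c^3/7 + 2*c^2 - 8*c - 45*sin(8*c/5)/32


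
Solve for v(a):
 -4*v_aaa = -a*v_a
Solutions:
 v(a) = C1 + Integral(C2*airyai(2^(1/3)*a/2) + C3*airybi(2^(1/3)*a/2), a)


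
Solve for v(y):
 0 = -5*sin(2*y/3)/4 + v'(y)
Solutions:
 v(y) = C1 - 15*cos(2*y/3)/8


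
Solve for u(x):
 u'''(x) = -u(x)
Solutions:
 u(x) = C3*exp(-x) + (C1*sin(sqrt(3)*x/2) + C2*cos(sqrt(3)*x/2))*exp(x/2)


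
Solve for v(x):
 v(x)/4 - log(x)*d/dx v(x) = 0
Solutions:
 v(x) = C1*exp(li(x)/4)


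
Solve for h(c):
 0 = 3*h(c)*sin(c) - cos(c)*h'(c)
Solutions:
 h(c) = C1/cos(c)^3


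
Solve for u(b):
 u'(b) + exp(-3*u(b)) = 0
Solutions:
 u(b) = log(C1 - 3*b)/3
 u(b) = log((-3^(1/3) - 3^(5/6)*I)*(C1 - b)^(1/3)/2)
 u(b) = log((-3^(1/3) + 3^(5/6)*I)*(C1 - b)^(1/3)/2)


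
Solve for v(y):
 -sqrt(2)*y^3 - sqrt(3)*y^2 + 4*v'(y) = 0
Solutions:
 v(y) = C1 + sqrt(2)*y^4/16 + sqrt(3)*y^3/12


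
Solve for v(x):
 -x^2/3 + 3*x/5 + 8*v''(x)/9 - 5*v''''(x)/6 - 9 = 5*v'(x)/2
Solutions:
 v(x) = C1 + C2*exp(x*(32*50^(1/3)/(sqrt(4018705) + 2025)^(1/3) + 20^(1/3)*(sqrt(4018705) + 2025)^(1/3))/60)*sin(sqrt(3)*x*(-20^(1/3)*(sqrt(4018705) + 2025)^(1/3) + 32*50^(1/3)/(sqrt(4018705) + 2025)^(1/3))/60) + C3*exp(x*(32*50^(1/3)/(sqrt(4018705) + 2025)^(1/3) + 20^(1/3)*(sqrt(4018705) + 2025)^(1/3))/60)*cos(sqrt(3)*x*(-20^(1/3)*(sqrt(4018705) + 2025)^(1/3) + 32*50^(1/3)/(sqrt(4018705) + 2025)^(1/3))/60) + C4*exp(-x*(32*50^(1/3)/(sqrt(4018705) + 2025)^(1/3) + 20^(1/3)*(sqrt(4018705) + 2025)^(1/3))/30) - 2*x^3/45 + 49*x^2/675 - 107782*x/30375


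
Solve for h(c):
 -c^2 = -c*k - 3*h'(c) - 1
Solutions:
 h(c) = C1 + c^3/9 - c^2*k/6 - c/3


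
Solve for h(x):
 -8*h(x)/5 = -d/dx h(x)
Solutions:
 h(x) = C1*exp(8*x/5)


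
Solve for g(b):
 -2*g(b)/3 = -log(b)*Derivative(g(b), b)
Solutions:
 g(b) = C1*exp(2*li(b)/3)


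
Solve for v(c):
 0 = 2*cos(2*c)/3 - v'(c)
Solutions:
 v(c) = C1 + sin(2*c)/3


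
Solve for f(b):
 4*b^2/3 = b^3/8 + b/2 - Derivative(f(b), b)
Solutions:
 f(b) = C1 + b^4/32 - 4*b^3/9 + b^2/4


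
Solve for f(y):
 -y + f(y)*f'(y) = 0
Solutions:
 f(y) = -sqrt(C1 + y^2)
 f(y) = sqrt(C1 + y^2)


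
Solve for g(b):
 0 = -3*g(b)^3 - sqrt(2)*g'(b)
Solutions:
 g(b) = -sqrt(-1/(C1 - 3*sqrt(2)*b))
 g(b) = sqrt(-1/(C1 - 3*sqrt(2)*b))


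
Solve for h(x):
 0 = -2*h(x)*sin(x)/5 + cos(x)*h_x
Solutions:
 h(x) = C1/cos(x)^(2/5)


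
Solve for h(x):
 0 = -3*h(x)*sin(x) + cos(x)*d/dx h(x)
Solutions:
 h(x) = C1/cos(x)^3


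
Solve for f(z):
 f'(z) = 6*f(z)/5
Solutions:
 f(z) = C1*exp(6*z/5)


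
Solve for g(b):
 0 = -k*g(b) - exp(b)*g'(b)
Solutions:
 g(b) = C1*exp(k*exp(-b))


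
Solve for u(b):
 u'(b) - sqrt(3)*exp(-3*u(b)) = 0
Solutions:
 u(b) = log(C1 + 3*sqrt(3)*b)/3
 u(b) = log((-3^(1/3) - 3^(5/6)*I)*(C1 + sqrt(3)*b)^(1/3)/2)
 u(b) = log((-3^(1/3) + 3^(5/6)*I)*(C1 + sqrt(3)*b)^(1/3)/2)


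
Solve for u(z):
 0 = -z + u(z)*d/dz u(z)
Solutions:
 u(z) = -sqrt(C1 + z^2)
 u(z) = sqrt(C1 + z^2)


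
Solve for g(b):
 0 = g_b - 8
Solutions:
 g(b) = C1 + 8*b


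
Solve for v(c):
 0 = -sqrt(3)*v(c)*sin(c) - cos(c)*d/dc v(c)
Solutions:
 v(c) = C1*cos(c)^(sqrt(3))


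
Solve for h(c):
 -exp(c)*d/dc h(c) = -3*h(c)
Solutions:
 h(c) = C1*exp(-3*exp(-c))


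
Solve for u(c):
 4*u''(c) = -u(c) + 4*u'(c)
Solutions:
 u(c) = (C1 + C2*c)*exp(c/2)


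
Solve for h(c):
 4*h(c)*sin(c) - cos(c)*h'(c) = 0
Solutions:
 h(c) = C1/cos(c)^4


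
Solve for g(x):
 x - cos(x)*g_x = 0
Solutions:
 g(x) = C1 + Integral(x/cos(x), x)


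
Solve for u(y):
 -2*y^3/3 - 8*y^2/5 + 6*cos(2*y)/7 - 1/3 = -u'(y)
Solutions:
 u(y) = C1 + y^4/6 + 8*y^3/15 + y/3 - 3*sin(2*y)/7


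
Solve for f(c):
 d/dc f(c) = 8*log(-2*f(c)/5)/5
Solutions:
 -5*Integral(1/(log(-_y) - log(5) + log(2)), (_y, f(c)))/8 = C1 - c


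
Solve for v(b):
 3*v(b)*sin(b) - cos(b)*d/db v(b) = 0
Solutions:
 v(b) = C1/cos(b)^3


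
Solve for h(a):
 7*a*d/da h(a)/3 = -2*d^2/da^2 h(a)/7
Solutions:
 h(a) = C1 + C2*erf(7*sqrt(3)*a/6)


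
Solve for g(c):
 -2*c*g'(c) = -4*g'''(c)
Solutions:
 g(c) = C1 + Integral(C2*airyai(2^(2/3)*c/2) + C3*airybi(2^(2/3)*c/2), c)


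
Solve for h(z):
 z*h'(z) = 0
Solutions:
 h(z) = C1


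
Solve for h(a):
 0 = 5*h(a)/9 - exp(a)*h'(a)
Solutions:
 h(a) = C1*exp(-5*exp(-a)/9)


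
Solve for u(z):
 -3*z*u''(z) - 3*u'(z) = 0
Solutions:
 u(z) = C1 + C2*log(z)


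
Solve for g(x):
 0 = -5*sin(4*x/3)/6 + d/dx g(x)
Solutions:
 g(x) = C1 - 5*cos(4*x/3)/8


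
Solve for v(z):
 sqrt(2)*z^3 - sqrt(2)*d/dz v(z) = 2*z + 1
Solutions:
 v(z) = C1 + z^4/4 - sqrt(2)*z^2/2 - sqrt(2)*z/2


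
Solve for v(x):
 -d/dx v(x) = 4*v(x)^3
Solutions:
 v(x) = -sqrt(2)*sqrt(-1/(C1 - 4*x))/2
 v(x) = sqrt(2)*sqrt(-1/(C1 - 4*x))/2


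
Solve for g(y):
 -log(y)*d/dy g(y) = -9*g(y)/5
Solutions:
 g(y) = C1*exp(9*li(y)/5)


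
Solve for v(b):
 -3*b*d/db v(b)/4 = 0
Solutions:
 v(b) = C1


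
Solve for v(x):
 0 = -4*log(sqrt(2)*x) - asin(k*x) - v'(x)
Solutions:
 v(x) = C1 - 4*x*log(x) - 2*x*log(2) + 4*x - Piecewise((x*asin(k*x) + sqrt(-k^2*x^2 + 1)/k, Ne(k, 0)), (0, True))


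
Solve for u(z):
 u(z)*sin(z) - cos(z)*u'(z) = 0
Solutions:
 u(z) = C1/cos(z)


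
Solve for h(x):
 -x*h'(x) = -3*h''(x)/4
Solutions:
 h(x) = C1 + C2*erfi(sqrt(6)*x/3)


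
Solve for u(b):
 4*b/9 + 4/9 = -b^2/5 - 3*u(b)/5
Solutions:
 u(b) = -b^2/3 - 20*b/27 - 20/27


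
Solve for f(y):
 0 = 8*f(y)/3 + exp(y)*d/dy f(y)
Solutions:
 f(y) = C1*exp(8*exp(-y)/3)


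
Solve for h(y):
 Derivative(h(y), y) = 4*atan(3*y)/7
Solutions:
 h(y) = C1 + 4*y*atan(3*y)/7 - 2*log(9*y^2 + 1)/21


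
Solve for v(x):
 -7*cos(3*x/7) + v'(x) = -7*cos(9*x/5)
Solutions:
 v(x) = C1 + 49*sin(3*x/7)/3 - 35*sin(9*x/5)/9


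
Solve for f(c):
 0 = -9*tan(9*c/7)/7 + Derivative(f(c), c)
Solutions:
 f(c) = C1 - log(cos(9*c/7))


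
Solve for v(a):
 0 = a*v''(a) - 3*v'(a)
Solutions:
 v(a) = C1 + C2*a^4


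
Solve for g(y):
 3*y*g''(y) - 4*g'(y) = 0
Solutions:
 g(y) = C1 + C2*y^(7/3)


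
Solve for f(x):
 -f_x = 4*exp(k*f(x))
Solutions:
 f(x) = Piecewise((log(1/(C1*k + 4*k*x))/k, Ne(k, 0)), (nan, True))
 f(x) = Piecewise((C1 - 4*x, Eq(k, 0)), (nan, True))


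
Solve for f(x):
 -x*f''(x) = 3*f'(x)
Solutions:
 f(x) = C1 + C2/x^2


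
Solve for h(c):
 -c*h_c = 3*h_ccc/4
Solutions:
 h(c) = C1 + Integral(C2*airyai(-6^(2/3)*c/3) + C3*airybi(-6^(2/3)*c/3), c)


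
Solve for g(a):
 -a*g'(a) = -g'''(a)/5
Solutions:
 g(a) = C1 + Integral(C2*airyai(5^(1/3)*a) + C3*airybi(5^(1/3)*a), a)


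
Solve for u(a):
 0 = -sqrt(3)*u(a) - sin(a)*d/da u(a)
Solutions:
 u(a) = C1*(cos(a) + 1)^(sqrt(3)/2)/(cos(a) - 1)^(sqrt(3)/2)


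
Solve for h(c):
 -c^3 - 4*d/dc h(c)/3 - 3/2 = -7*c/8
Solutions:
 h(c) = C1 - 3*c^4/16 + 21*c^2/64 - 9*c/8


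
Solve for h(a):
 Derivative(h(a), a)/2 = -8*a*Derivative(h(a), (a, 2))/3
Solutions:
 h(a) = C1 + C2*a^(13/16)


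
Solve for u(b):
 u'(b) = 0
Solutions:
 u(b) = C1


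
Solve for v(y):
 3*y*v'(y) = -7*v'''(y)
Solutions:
 v(y) = C1 + Integral(C2*airyai(-3^(1/3)*7^(2/3)*y/7) + C3*airybi(-3^(1/3)*7^(2/3)*y/7), y)


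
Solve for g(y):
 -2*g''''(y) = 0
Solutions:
 g(y) = C1 + C2*y + C3*y^2 + C4*y^3


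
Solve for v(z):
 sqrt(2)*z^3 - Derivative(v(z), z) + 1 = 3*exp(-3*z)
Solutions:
 v(z) = C1 + sqrt(2)*z^4/4 + z + exp(-3*z)


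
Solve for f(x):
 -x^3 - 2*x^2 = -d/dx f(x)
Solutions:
 f(x) = C1 + x^4/4 + 2*x^3/3


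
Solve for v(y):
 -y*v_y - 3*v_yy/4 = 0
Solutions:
 v(y) = C1 + C2*erf(sqrt(6)*y/3)


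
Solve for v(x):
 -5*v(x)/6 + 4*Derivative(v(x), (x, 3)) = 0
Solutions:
 v(x) = C3*exp(3^(2/3)*5^(1/3)*x/6) + (C1*sin(3^(1/6)*5^(1/3)*x/4) + C2*cos(3^(1/6)*5^(1/3)*x/4))*exp(-3^(2/3)*5^(1/3)*x/12)


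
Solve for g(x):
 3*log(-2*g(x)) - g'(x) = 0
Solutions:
 -Integral(1/(log(-_y) + log(2)), (_y, g(x)))/3 = C1 - x


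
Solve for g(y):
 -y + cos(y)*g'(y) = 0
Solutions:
 g(y) = C1 + Integral(y/cos(y), y)


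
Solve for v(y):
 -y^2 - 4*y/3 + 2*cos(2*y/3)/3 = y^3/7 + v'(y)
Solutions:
 v(y) = C1 - y^4/28 - y^3/3 - 2*y^2/3 + sin(2*y/3)


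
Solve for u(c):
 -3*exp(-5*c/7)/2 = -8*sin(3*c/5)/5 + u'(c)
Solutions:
 u(c) = C1 - 8*cos(3*c/5)/3 + 21*exp(-5*c/7)/10


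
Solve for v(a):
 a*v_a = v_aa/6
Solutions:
 v(a) = C1 + C2*erfi(sqrt(3)*a)


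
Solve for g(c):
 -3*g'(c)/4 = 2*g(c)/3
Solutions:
 g(c) = C1*exp(-8*c/9)


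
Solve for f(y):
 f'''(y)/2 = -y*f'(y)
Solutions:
 f(y) = C1 + Integral(C2*airyai(-2^(1/3)*y) + C3*airybi(-2^(1/3)*y), y)


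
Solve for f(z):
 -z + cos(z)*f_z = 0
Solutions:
 f(z) = C1 + Integral(z/cos(z), z)


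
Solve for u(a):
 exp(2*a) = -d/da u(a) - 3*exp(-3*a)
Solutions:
 u(a) = C1 - exp(2*a)/2 + exp(-3*a)


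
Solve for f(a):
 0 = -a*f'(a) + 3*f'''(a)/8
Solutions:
 f(a) = C1 + Integral(C2*airyai(2*3^(2/3)*a/3) + C3*airybi(2*3^(2/3)*a/3), a)


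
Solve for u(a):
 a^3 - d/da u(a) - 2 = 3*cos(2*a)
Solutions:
 u(a) = C1 + a^4/4 - 2*a - 3*sin(2*a)/2


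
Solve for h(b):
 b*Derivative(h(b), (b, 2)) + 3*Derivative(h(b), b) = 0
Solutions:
 h(b) = C1 + C2/b^2


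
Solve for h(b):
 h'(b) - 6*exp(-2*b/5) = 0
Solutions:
 h(b) = C1 - 15*exp(-2*b/5)


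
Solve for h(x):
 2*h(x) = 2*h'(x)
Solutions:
 h(x) = C1*exp(x)


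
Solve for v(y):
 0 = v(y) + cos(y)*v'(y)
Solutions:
 v(y) = C1*sqrt(sin(y) - 1)/sqrt(sin(y) + 1)


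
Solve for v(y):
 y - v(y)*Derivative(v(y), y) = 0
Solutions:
 v(y) = -sqrt(C1 + y^2)
 v(y) = sqrt(C1 + y^2)


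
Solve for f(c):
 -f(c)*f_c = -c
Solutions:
 f(c) = -sqrt(C1 + c^2)
 f(c) = sqrt(C1 + c^2)


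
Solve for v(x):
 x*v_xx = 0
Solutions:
 v(x) = C1 + C2*x


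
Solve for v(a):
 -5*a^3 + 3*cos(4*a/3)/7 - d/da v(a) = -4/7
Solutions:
 v(a) = C1 - 5*a^4/4 + 4*a/7 + 9*sin(4*a/3)/28


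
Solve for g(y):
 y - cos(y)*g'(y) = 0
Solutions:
 g(y) = C1 + Integral(y/cos(y), y)


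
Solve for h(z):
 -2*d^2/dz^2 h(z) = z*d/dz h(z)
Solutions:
 h(z) = C1 + C2*erf(z/2)


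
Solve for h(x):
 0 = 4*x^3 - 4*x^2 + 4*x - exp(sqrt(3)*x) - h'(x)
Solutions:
 h(x) = C1 + x^4 - 4*x^3/3 + 2*x^2 - sqrt(3)*exp(sqrt(3)*x)/3


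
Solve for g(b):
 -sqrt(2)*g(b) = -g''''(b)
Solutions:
 g(b) = C1*exp(-2^(1/8)*b) + C2*exp(2^(1/8)*b) + C3*sin(2^(1/8)*b) + C4*cos(2^(1/8)*b)


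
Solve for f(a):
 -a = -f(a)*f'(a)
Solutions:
 f(a) = -sqrt(C1 + a^2)
 f(a) = sqrt(C1 + a^2)


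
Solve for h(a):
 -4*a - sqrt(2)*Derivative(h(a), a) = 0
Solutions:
 h(a) = C1 - sqrt(2)*a^2


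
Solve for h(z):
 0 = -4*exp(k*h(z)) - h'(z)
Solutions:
 h(z) = Piecewise((log(1/(C1*k + 4*k*z))/k, Ne(k, 0)), (nan, True))
 h(z) = Piecewise((C1 - 4*z, Eq(k, 0)), (nan, True))


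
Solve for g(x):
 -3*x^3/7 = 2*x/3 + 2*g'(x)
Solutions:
 g(x) = C1 - 3*x^4/56 - x^2/6


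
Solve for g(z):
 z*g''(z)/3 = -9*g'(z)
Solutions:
 g(z) = C1 + C2/z^26


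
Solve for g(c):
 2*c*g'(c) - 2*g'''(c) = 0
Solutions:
 g(c) = C1 + Integral(C2*airyai(c) + C3*airybi(c), c)


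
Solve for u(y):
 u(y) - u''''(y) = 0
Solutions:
 u(y) = C1*exp(-y) + C2*exp(y) + C3*sin(y) + C4*cos(y)


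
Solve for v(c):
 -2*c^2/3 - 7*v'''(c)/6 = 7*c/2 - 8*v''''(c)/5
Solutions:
 v(c) = C1 + C2*c + C3*c^2 + C4*exp(35*c/48) - c^5/105 - 373*c^4/1960 - 8952*c^3/8575


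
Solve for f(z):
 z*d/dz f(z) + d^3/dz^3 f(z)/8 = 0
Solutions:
 f(z) = C1 + Integral(C2*airyai(-2*z) + C3*airybi(-2*z), z)


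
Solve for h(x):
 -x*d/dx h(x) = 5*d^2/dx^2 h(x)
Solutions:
 h(x) = C1 + C2*erf(sqrt(10)*x/10)


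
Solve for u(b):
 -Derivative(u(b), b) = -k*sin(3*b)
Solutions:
 u(b) = C1 - k*cos(3*b)/3


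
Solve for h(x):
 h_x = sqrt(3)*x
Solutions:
 h(x) = C1 + sqrt(3)*x^2/2


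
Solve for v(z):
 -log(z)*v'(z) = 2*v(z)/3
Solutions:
 v(z) = C1*exp(-2*li(z)/3)


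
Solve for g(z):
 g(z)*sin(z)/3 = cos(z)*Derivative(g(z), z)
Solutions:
 g(z) = C1/cos(z)^(1/3)


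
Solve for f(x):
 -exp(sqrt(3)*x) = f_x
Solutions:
 f(x) = C1 - sqrt(3)*exp(sqrt(3)*x)/3


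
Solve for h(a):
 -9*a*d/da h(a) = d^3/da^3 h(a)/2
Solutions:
 h(a) = C1 + Integral(C2*airyai(-18^(1/3)*a) + C3*airybi(-18^(1/3)*a), a)


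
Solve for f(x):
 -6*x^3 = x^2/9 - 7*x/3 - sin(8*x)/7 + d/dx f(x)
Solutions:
 f(x) = C1 - 3*x^4/2 - x^3/27 + 7*x^2/6 - cos(8*x)/56


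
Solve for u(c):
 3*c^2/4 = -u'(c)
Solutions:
 u(c) = C1 - c^3/4


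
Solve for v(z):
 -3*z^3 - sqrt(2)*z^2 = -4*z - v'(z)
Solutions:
 v(z) = C1 + 3*z^4/4 + sqrt(2)*z^3/3 - 2*z^2


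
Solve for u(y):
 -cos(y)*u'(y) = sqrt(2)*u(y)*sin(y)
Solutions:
 u(y) = C1*cos(y)^(sqrt(2))


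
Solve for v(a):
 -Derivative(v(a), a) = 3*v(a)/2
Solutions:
 v(a) = C1*exp(-3*a/2)


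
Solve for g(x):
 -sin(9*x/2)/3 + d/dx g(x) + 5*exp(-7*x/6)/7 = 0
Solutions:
 g(x) = C1 - 2*cos(9*x/2)/27 + 30*exp(-7*x/6)/49


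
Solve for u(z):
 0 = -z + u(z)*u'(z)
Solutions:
 u(z) = -sqrt(C1 + z^2)
 u(z) = sqrt(C1 + z^2)


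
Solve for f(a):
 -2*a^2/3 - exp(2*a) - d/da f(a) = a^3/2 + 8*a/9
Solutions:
 f(a) = C1 - a^4/8 - 2*a^3/9 - 4*a^2/9 - exp(2*a)/2


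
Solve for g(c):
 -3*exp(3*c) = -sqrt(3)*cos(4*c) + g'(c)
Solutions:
 g(c) = C1 - exp(3*c) + sqrt(3)*sin(4*c)/4


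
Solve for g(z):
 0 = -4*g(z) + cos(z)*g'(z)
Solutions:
 g(z) = C1*(sin(z)^2 + 2*sin(z) + 1)/(sin(z)^2 - 2*sin(z) + 1)


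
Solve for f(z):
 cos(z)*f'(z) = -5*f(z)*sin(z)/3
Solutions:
 f(z) = C1*cos(z)^(5/3)


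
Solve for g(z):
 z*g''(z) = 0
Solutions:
 g(z) = C1 + C2*z


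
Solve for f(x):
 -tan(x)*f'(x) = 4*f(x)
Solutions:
 f(x) = C1/sin(x)^4


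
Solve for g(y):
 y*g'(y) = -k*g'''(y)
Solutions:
 g(y) = C1 + Integral(C2*airyai(y*(-1/k)^(1/3)) + C3*airybi(y*(-1/k)^(1/3)), y)


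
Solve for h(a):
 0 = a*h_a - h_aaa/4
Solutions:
 h(a) = C1 + Integral(C2*airyai(2^(2/3)*a) + C3*airybi(2^(2/3)*a), a)


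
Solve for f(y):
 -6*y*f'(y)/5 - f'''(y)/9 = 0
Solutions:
 f(y) = C1 + Integral(C2*airyai(-3*2^(1/3)*5^(2/3)*y/5) + C3*airybi(-3*2^(1/3)*5^(2/3)*y/5), y)


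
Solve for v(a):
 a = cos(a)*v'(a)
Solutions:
 v(a) = C1 + Integral(a/cos(a), a)


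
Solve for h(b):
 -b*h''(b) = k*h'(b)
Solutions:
 h(b) = C1 + b^(1 - re(k))*(C2*sin(log(b)*Abs(im(k))) + C3*cos(log(b)*im(k)))


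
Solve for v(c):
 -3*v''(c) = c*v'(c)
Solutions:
 v(c) = C1 + C2*erf(sqrt(6)*c/6)


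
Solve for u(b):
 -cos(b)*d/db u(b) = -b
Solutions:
 u(b) = C1 + Integral(b/cos(b), b)


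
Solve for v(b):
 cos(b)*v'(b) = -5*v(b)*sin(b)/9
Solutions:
 v(b) = C1*cos(b)^(5/9)


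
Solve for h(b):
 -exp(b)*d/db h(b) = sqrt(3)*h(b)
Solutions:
 h(b) = C1*exp(sqrt(3)*exp(-b))


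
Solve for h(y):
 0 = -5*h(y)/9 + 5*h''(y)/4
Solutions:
 h(y) = C1*exp(-2*y/3) + C2*exp(2*y/3)


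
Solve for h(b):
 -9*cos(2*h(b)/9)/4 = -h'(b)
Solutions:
 -9*b/4 - 9*log(sin(2*h(b)/9) - 1)/4 + 9*log(sin(2*h(b)/9) + 1)/4 = C1


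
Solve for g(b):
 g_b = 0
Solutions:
 g(b) = C1


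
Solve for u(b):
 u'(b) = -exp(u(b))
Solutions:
 u(b) = log(1/(C1 + b))


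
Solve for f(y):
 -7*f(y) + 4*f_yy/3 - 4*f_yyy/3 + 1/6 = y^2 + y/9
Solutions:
 f(y) = C1*exp(y*(4/(9*sqrt(3857) + 559)^(1/3) + 4 + (9*sqrt(3857) + 559)^(1/3))/12)*sin(sqrt(3)*y*(-(9*sqrt(3857) + 559)^(1/3) + 4/(9*sqrt(3857) + 559)^(1/3))/12) + C2*exp(y*(4/(9*sqrt(3857) + 559)^(1/3) + 4 + (9*sqrt(3857) + 559)^(1/3))/12)*cos(sqrt(3)*y*(-(9*sqrt(3857) + 559)^(1/3) + 4/(9*sqrt(3857) + 559)^(1/3))/12) + C3*exp(y*(-(9*sqrt(3857) + 559)^(1/3) - 4/(9*sqrt(3857) + 559)^(1/3) + 2)/6) - y^2/7 - y/63 - 3/98


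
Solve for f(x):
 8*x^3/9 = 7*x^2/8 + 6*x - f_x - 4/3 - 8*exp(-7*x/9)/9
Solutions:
 f(x) = C1 - 2*x^4/9 + 7*x^3/24 + 3*x^2 - 4*x/3 + 8*exp(-7*x/9)/7


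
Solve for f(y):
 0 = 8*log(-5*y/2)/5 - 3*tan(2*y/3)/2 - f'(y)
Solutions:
 f(y) = C1 + 8*y*log(-y)/5 - 8*y/5 - 8*y*log(2)/5 + 8*y*log(5)/5 + 9*log(cos(2*y/3))/4


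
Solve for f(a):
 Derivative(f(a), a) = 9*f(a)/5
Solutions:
 f(a) = C1*exp(9*a/5)


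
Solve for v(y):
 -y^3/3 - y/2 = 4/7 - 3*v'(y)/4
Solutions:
 v(y) = C1 + y^4/9 + y^2/3 + 16*y/21


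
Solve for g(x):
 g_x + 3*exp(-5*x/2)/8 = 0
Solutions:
 g(x) = C1 + 3*exp(-5*x/2)/20


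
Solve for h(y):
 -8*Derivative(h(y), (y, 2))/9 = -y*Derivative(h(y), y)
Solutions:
 h(y) = C1 + C2*erfi(3*y/4)


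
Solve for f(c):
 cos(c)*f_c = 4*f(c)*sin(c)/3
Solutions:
 f(c) = C1/cos(c)^(4/3)


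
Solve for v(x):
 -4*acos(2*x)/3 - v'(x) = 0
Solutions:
 v(x) = C1 - 4*x*acos(2*x)/3 + 2*sqrt(1 - 4*x^2)/3


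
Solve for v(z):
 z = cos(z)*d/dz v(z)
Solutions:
 v(z) = C1 + Integral(z/cos(z), z)


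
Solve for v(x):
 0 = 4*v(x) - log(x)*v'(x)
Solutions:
 v(x) = C1*exp(4*li(x))


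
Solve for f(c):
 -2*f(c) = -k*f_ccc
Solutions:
 f(c) = C1*exp(2^(1/3)*c*(1/k)^(1/3)) + C2*exp(2^(1/3)*c*(-1 + sqrt(3)*I)*(1/k)^(1/3)/2) + C3*exp(-2^(1/3)*c*(1 + sqrt(3)*I)*(1/k)^(1/3)/2)


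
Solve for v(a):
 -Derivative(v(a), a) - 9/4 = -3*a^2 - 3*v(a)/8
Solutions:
 v(a) = C1*exp(3*a/8) - 8*a^2 - 128*a/3 - 970/9


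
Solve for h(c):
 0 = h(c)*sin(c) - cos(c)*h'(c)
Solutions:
 h(c) = C1/cos(c)


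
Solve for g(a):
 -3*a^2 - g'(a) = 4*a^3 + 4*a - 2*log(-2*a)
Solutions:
 g(a) = C1 - a^4 - a^3 - 2*a^2 + 2*a*log(-a) + 2*a*(-1 + log(2))


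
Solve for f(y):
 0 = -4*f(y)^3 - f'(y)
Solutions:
 f(y) = -sqrt(2)*sqrt(-1/(C1 - 4*y))/2
 f(y) = sqrt(2)*sqrt(-1/(C1 - 4*y))/2


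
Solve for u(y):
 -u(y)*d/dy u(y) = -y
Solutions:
 u(y) = -sqrt(C1 + y^2)
 u(y) = sqrt(C1 + y^2)


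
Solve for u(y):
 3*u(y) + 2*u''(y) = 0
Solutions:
 u(y) = C1*sin(sqrt(6)*y/2) + C2*cos(sqrt(6)*y/2)


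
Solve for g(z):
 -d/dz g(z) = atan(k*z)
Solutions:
 g(z) = C1 - Piecewise((z*atan(k*z) - log(k^2*z^2 + 1)/(2*k), Ne(k, 0)), (0, True))


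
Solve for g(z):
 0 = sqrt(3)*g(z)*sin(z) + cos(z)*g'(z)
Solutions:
 g(z) = C1*cos(z)^(sqrt(3))


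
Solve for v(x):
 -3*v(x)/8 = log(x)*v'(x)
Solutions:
 v(x) = C1*exp(-3*li(x)/8)


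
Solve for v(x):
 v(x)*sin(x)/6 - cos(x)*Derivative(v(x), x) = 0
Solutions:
 v(x) = C1/cos(x)^(1/6)


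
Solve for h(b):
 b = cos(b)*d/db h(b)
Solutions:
 h(b) = C1 + Integral(b/cos(b), b)


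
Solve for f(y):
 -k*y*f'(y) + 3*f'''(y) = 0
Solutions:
 f(y) = C1 + Integral(C2*airyai(3^(2/3)*k^(1/3)*y/3) + C3*airybi(3^(2/3)*k^(1/3)*y/3), y)


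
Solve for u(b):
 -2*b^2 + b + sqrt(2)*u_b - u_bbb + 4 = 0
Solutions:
 u(b) = C1 + C2*exp(-2^(1/4)*b) + C3*exp(2^(1/4)*b) + sqrt(2)*b^3/3 - sqrt(2)*b^2/4 - 2*sqrt(2)*b + 2*b


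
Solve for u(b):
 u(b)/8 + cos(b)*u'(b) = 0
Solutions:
 u(b) = C1*(sin(b) - 1)^(1/16)/(sin(b) + 1)^(1/16)


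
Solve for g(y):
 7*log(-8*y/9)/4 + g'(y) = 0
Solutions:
 g(y) = C1 - 7*y*log(-y)/4 + 7*y*(-3*log(2) + 1 + 2*log(3))/4


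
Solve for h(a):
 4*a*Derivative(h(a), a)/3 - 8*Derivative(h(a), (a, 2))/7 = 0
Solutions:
 h(a) = C1 + C2*erfi(sqrt(21)*a/6)


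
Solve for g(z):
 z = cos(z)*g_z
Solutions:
 g(z) = C1 + Integral(z/cos(z), z)


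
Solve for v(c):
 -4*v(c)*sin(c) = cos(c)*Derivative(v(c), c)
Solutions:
 v(c) = C1*cos(c)^4


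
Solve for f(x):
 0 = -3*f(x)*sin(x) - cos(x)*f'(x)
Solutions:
 f(x) = C1*cos(x)^3


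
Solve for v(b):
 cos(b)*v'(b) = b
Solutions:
 v(b) = C1 + Integral(b/cos(b), b)


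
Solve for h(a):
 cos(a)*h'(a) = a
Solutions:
 h(a) = C1 + Integral(a/cos(a), a)


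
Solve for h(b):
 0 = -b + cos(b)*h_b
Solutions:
 h(b) = C1 + Integral(b/cos(b), b)


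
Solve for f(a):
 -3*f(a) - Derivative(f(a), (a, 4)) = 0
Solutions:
 f(a) = (C1*sin(sqrt(2)*3^(1/4)*a/2) + C2*cos(sqrt(2)*3^(1/4)*a/2))*exp(-sqrt(2)*3^(1/4)*a/2) + (C3*sin(sqrt(2)*3^(1/4)*a/2) + C4*cos(sqrt(2)*3^(1/4)*a/2))*exp(sqrt(2)*3^(1/4)*a/2)


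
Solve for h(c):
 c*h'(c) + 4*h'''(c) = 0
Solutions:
 h(c) = C1 + Integral(C2*airyai(-2^(1/3)*c/2) + C3*airybi(-2^(1/3)*c/2), c)


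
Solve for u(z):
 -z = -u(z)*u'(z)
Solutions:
 u(z) = -sqrt(C1 + z^2)
 u(z) = sqrt(C1 + z^2)


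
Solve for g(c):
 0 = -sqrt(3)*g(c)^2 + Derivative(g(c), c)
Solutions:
 g(c) = -1/(C1 + sqrt(3)*c)


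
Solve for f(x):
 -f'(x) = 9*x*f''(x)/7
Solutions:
 f(x) = C1 + C2*x^(2/9)


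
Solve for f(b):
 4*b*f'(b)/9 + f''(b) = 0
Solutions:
 f(b) = C1 + C2*erf(sqrt(2)*b/3)


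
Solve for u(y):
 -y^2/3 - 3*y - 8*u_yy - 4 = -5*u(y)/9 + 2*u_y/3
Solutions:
 u(y) = C1*exp(y*(-1 + sqrt(41))/24) + C2*exp(-y*(1 + sqrt(41))/24) + 3*y^2/5 + 171*y/25 + 4086/125


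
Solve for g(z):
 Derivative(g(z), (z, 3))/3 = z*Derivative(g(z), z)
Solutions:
 g(z) = C1 + Integral(C2*airyai(3^(1/3)*z) + C3*airybi(3^(1/3)*z), z)


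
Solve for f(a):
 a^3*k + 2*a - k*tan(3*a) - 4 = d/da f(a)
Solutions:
 f(a) = C1 + a^4*k/4 + a^2 - 4*a + k*log(cos(3*a))/3


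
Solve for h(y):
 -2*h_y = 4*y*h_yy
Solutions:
 h(y) = C1 + C2*sqrt(y)


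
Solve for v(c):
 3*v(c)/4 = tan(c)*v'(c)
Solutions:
 v(c) = C1*sin(c)^(3/4)


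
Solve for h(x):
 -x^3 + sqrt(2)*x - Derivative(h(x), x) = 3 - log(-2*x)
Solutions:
 h(x) = C1 - x^4/4 + sqrt(2)*x^2/2 + x*log(-x) + x*(-4 + log(2))


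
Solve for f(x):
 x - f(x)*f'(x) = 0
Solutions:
 f(x) = -sqrt(C1 + x^2)
 f(x) = sqrt(C1 + x^2)


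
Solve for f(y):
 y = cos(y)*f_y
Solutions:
 f(y) = C1 + Integral(y/cos(y), y)


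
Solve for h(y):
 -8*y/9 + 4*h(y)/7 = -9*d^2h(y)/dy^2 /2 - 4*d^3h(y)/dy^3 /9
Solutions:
 h(y) = C1*exp(y*(-378 + 1701*21^(1/3)/(16*sqrt(30874) + 15565)^(1/3) + 21^(2/3)*(16*sqrt(30874) + 15565)^(1/3))/112)*sin(3*3^(1/6)*7^(1/3)*y*(-7^(1/3)*(16*sqrt(30874) + 15565)^(1/3) + 567*3^(2/3)/(16*sqrt(30874) + 15565)^(1/3))/112) + C2*exp(y*(-378 + 1701*21^(1/3)/(16*sqrt(30874) + 15565)^(1/3) + 21^(2/3)*(16*sqrt(30874) + 15565)^(1/3))/112)*cos(3*3^(1/6)*7^(1/3)*y*(-7^(1/3)*(16*sqrt(30874) + 15565)^(1/3) + 567*3^(2/3)/(16*sqrt(30874) + 15565)^(1/3))/112) + C3*exp(-y*(1701*21^(1/3)/(16*sqrt(30874) + 15565)^(1/3) + 189 + 21^(2/3)*(16*sqrt(30874) + 15565)^(1/3))/56) + 14*y/9


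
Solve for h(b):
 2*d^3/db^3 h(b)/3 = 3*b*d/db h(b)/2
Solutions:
 h(b) = C1 + Integral(C2*airyai(2^(1/3)*3^(2/3)*b/2) + C3*airybi(2^(1/3)*3^(2/3)*b/2), b)


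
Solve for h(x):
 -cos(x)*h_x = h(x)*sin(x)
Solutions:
 h(x) = C1*cos(x)


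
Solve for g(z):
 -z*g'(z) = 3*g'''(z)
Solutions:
 g(z) = C1 + Integral(C2*airyai(-3^(2/3)*z/3) + C3*airybi(-3^(2/3)*z/3), z)


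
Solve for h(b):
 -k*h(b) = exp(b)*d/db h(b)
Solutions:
 h(b) = C1*exp(k*exp(-b))


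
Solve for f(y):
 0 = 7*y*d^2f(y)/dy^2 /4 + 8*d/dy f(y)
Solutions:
 f(y) = C1 + C2/y^(25/7)


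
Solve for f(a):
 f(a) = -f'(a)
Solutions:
 f(a) = C1*exp(-a)


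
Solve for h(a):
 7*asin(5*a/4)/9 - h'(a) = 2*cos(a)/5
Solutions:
 h(a) = C1 + 7*a*asin(5*a/4)/9 + 7*sqrt(16 - 25*a^2)/45 - 2*sin(a)/5


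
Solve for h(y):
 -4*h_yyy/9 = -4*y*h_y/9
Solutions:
 h(y) = C1 + Integral(C2*airyai(y) + C3*airybi(y), y)


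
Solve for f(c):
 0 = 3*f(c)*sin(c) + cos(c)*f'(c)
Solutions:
 f(c) = C1*cos(c)^3


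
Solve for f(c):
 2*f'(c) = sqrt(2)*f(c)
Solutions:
 f(c) = C1*exp(sqrt(2)*c/2)


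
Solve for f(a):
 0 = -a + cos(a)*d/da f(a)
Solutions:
 f(a) = C1 + Integral(a/cos(a), a)


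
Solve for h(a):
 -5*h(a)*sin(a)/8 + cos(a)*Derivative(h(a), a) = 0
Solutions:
 h(a) = C1/cos(a)^(5/8)


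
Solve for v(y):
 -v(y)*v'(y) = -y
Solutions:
 v(y) = -sqrt(C1 + y^2)
 v(y) = sqrt(C1 + y^2)


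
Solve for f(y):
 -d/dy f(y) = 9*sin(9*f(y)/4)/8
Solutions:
 9*y/8 + 2*log(cos(9*f(y)/4) - 1)/9 - 2*log(cos(9*f(y)/4) + 1)/9 = C1


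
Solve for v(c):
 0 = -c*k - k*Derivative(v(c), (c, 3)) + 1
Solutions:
 v(c) = C1 + C2*c + C3*c^2 - c^4/24 + c^3/(6*k)


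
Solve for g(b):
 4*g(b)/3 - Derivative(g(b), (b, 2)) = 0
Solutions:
 g(b) = C1*exp(-2*sqrt(3)*b/3) + C2*exp(2*sqrt(3)*b/3)


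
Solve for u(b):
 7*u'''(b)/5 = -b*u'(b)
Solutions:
 u(b) = C1 + Integral(C2*airyai(-5^(1/3)*7^(2/3)*b/7) + C3*airybi(-5^(1/3)*7^(2/3)*b/7), b)


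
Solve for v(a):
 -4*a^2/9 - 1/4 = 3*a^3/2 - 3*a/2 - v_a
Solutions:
 v(a) = C1 + 3*a^4/8 + 4*a^3/27 - 3*a^2/4 + a/4


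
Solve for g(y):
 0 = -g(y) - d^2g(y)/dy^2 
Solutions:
 g(y) = C1*sin(y) + C2*cos(y)


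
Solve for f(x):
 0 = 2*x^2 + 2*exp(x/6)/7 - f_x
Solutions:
 f(x) = C1 + 2*x^3/3 + 12*exp(x/6)/7


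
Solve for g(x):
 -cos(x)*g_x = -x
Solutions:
 g(x) = C1 + Integral(x/cos(x), x)


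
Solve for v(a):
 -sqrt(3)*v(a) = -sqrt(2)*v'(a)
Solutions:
 v(a) = C1*exp(sqrt(6)*a/2)


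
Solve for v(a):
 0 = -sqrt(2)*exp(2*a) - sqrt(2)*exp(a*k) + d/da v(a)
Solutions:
 v(a) = C1 + sqrt(2)*exp(2*a)/2 + sqrt(2)*exp(a*k)/k


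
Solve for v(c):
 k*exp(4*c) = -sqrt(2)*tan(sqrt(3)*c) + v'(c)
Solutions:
 v(c) = C1 + k*exp(4*c)/4 - sqrt(6)*log(cos(sqrt(3)*c))/3


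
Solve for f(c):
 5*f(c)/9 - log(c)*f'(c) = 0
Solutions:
 f(c) = C1*exp(5*li(c)/9)


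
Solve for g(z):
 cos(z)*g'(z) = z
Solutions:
 g(z) = C1 + Integral(z/cos(z), z)


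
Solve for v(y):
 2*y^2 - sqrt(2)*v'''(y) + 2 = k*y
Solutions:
 v(y) = C1 + C2*y + C3*y^2 - sqrt(2)*k*y^4/48 + sqrt(2)*y^5/60 + sqrt(2)*y^3/6


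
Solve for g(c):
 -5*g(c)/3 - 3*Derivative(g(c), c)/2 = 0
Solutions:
 g(c) = C1*exp(-10*c/9)


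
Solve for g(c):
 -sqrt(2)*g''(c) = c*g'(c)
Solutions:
 g(c) = C1 + C2*erf(2^(1/4)*c/2)


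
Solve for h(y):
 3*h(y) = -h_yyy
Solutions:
 h(y) = C3*exp(-3^(1/3)*y) + (C1*sin(3^(5/6)*y/2) + C2*cos(3^(5/6)*y/2))*exp(3^(1/3)*y/2)


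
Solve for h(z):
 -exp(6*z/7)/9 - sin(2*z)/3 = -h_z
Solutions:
 h(z) = C1 + 7*exp(6*z/7)/54 - cos(2*z)/6


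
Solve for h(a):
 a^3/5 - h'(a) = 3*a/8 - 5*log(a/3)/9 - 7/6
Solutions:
 h(a) = C1 + a^4/20 - 3*a^2/16 + 5*a*log(a)/9 - 5*a*log(3)/9 + 11*a/18


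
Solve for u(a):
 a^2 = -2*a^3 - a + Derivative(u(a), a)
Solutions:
 u(a) = C1 + a^4/2 + a^3/3 + a^2/2


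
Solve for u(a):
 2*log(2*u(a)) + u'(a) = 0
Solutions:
 Integral(1/(log(_y) + log(2)), (_y, u(a)))/2 = C1 - a


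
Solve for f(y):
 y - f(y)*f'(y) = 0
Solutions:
 f(y) = -sqrt(C1 + y^2)
 f(y) = sqrt(C1 + y^2)


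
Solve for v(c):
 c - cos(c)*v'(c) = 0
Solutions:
 v(c) = C1 + Integral(c/cos(c), c)


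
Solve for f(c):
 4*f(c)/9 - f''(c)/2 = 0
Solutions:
 f(c) = C1*exp(-2*sqrt(2)*c/3) + C2*exp(2*sqrt(2)*c/3)


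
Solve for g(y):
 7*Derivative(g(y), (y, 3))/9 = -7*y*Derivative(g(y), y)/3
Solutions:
 g(y) = C1 + Integral(C2*airyai(-3^(1/3)*y) + C3*airybi(-3^(1/3)*y), y)


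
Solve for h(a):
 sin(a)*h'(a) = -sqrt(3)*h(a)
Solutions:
 h(a) = C1*(cos(a) + 1)^(sqrt(3)/2)/(cos(a) - 1)^(sqrt(3)/2)


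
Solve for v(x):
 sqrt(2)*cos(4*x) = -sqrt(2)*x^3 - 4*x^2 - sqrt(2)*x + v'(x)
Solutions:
 v(x) = C1 + sqrt(2)*x^4/4 + 4*x^3/3 + sqrt(2)*x^2/2 + sqrt(2)*sin(4*x)/4


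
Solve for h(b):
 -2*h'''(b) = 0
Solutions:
 h(b) = C1 + C2*b + C3*b^2


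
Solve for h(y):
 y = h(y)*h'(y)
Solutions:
 h(y) = -sqrt(C1 + y^2)
 h(y) = sqrt(C1 + y^2)


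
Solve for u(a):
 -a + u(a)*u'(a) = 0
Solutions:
 u(a) = -sqrt(C1 + a^2)
 u(a) = sqrt(C1 + a^2)


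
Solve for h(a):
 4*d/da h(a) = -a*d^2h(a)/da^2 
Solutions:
 h(a) = C1 + C2/a^3


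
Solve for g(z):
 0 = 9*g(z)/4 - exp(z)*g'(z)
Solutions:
 g(z) = C1*exp(-9*exp(-z)/4)


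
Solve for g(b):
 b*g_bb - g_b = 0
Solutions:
 g(b) = C1 + C2*b^2


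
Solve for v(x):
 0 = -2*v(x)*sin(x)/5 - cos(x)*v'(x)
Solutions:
 v(x) = C1*cos(x)^(2/5)


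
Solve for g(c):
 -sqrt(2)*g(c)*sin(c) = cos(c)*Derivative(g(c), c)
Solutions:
 g(c) = C1*cos(c)^(sqrt(2))


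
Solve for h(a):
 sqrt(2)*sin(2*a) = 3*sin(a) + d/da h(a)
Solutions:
 h(a) = C1 + sqrt(2)*sin(a)^2 + 3*cos(a)


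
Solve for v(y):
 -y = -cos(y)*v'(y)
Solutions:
 v(y) = C1 + Integral(y/cos(y), y)


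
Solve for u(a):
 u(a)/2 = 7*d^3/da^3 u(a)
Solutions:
 u(a) = C3*exp(14^(2/3)*a/14) + (C1*sin(14^(2/3)*sqrt(3)*a/28) + C2*cos(14^(2/3)*sqrt(3)*a/28))*exp(-14^(2/3)*a/28)


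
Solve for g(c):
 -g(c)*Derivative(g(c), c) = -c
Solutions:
 g(c) = -sqrt(C1 + c^2)
 g(c) = sqrt(C1 + c^2)


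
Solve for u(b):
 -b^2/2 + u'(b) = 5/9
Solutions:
 u(b) = C1 + b^3/6 + 5*b/9


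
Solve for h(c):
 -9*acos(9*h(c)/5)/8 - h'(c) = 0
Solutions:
 Integral(1/acos(9*_y/5), (_y, h(c))) = C1 - 9*c/8


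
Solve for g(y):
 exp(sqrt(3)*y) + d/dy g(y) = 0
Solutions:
 g(y) = C1 - sqrt(3)*exp(sqrt(3)*y)/3


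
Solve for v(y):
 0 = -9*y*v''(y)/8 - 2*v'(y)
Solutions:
 v(y) = C1 + C2/y^(7/9)
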